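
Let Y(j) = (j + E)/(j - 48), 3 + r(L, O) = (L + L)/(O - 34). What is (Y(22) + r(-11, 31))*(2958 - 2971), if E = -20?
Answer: -166/3 ≈ -55.333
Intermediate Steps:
r(L, O) = -3 + 2*L/(-34 + O) (r(L, O) = -3 + (L + L)/(O - 34) = -3 + (2*L)/(-34 + O) = -3 + 2*L/(-34 + O))
Y(j) = (-20 + j)/(-48 + j) (Y(j) = (j - 20)/(j - 48) = (-20 + j)/(-48 + j))
(Y(22) + r(-11, 31))*(2958 - 2971) = ((-20 + 22)/(-48 + 22) + (102 - 3*31 + 2*(-11))/(-34 + 31))*(2958 - 2971) = (2/(-26) + (102 - 93 - 22)/(-3))*(-13) = (-1/26*2 - ⅓*(-13))*(-13) = (-1/13 + 13/3)*(-13) = (166/39)*(-13) = -166/3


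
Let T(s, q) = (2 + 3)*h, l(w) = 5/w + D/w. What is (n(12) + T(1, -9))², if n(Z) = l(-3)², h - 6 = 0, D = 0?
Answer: 87025/81 ≈ 1074.4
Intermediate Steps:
l(w) = 5/w (l(w) = 5/w + 0/w = 5/w + 0 = 5/w)
h = 6 (h = 6 + 0 = 6)
T(s, q) = 30 (T(s, q) = (2 + 3)*6 = 5*6 = 30)
n(Z) = 25/9 (n(Z) = (5/(-3))² = (5*(-⅓))² = (-5/3)² = 25/9)
(n(12) + T(1, -9))² = (25/9 + 30)² = (295/9)² = 87025/81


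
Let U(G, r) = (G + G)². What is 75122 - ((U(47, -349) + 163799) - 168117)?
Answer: 70604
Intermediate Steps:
U(G, r) = 4*G² (U(G, r) = (2*G)² = 4*G²)
75122 - ((U(47, -349) + 163799) - 168117) = 75122 - ((4*47² + 163799) - 168117) = 75122 - ((4*2209 + 163799) - 168117) = 75122 - ((8836 + 163799) - 168117) = 75122 - (172635 - 168117) = 75122 - 1*4518 = 75122 - 4518 = 70604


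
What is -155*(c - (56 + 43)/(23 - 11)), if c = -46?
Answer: 33635/4 ≈ 8408.8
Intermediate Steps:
-155*(c - (56 + 43)/(23 - 11)) = -155*(-46 - (56 + 43)/(23 - 11)) = -155*(-46 - 99/12) = -155*(-46 - 1*33/4) = -155*(-46 - 33/4) = -155*(-217/4) = 33635/4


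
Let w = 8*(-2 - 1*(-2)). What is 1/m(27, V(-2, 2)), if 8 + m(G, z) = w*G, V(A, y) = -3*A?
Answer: -1/8 ≈ -0.12500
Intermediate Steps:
w = 0 (w = 8*(-2 + 2) = 8*0 = 0)
m(G, z) = -8 (m(G, z) = -8 + 0*G = -8 + 0 = -8)
1/m(27, V(-2, 2)) = 1/(-8) = -1/8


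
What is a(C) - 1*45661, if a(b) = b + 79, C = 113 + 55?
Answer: -45414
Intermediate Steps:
C = 168
a(b) = 79 + b
a(C) - 1*45661 = (79 + 168) - 1*45661 = 247 - 45661 = -45414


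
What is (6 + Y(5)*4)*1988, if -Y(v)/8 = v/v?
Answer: -51688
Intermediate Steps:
Y(v) = -8 (Y(v) = -8*v/v = -8*1 = -8)
(6 + Y(5)*4)*1988 = (6 - 8*4)*1988 = (6 - 32)*1988 = -26*1988 = -51688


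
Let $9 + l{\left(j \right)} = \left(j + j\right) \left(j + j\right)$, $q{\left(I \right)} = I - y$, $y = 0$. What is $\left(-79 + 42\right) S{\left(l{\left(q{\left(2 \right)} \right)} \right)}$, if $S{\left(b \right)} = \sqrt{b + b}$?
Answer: $- 37 \sqrt{14} \approx -138.44$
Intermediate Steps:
$q{\left(I \right)} = I$ ($q{\left(I \right)} = I - 0 = I + 0 = I$)
$l{\left(j \right)} = -9 + 4 j^{2}$ ($l{\left(j \right)} = -9 + \left(j + j\right) \left(j + j\right) = -9 + 2 j 2 j = -9 + 4 j^{2}$)
$S{\left(b \right)} = \sqrt{2} \sqrt{b}$ ($S{\left(b \right)} = \sqrt{2 b} = \sqrt{2} \sqrt{b}$)
$\left(-79 + 42\right) S{\left(l{\left(q{\left(2 \right)} \right)} \right)} = \left(-79 + 42\right) \sqrt{2} \sqrt{-9 + 4 \cdot 2^{2}} = - 37 \sqrt{2} \sqrt{-9 + 4 \cdot 4} = - 37 \sqrt{2} \sqrt{-9 + 16} = - 37 \sqrt{2} \sqrt{7} = - 37 \sqrt{14}$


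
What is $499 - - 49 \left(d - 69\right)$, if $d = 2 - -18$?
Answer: $-1902$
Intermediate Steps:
$d = 20$ ($d = 2 + 18 = 20$)
$499 - - 49 \left(d - 69\right) = 499 - - 49 \left(20 - 69\right) = 499 - \left(-49\right) \left(-49\right) = 499 - 2401 = -1902$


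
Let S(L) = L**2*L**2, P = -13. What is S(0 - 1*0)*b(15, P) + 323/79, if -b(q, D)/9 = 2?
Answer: 323/79 ≈ 4.0886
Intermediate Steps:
b(q, D) = -18 (b(q, D) = -9*2 = -18)
S(L) = L**4
S(0 - 1*0)*b(15, P) + 323/79 = (0 - 1*0)**4*(-18) + 323/79 = (0 + 0)**4*(-18) + 323*(1/79) = 0**4*(-18) + 323/79 = 0*(-18) + 323/79 = 0 + 323/79 = 323/79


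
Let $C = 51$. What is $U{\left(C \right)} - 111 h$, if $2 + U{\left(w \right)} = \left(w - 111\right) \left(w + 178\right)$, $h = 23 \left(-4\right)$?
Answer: $-3530$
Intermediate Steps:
$h = -92$
$U{\left(w \right)} = -2 + \left(-111 + w\right) \left(178 + w\right)$ ($U{\left(w \right)} = -2 + \left(w - 111\right) \left(w + 178\right) = -2 + \left(-111 + w\right) \left(178 + w\right)$)
$U{\left(C \right)} - 111 h = \left(-19760 + 51^{2} + 67 \cdot 51\right) - -10212 = \left(-19760 + 2601 + 3417\right) + 10212 = -13742 + 10212 = -3530$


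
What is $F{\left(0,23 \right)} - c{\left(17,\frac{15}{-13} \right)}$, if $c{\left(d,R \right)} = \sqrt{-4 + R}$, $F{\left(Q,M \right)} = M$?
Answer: $23 - \frac{i \sqrt{871}}{13} \approx 23.0 - 2.2702 i$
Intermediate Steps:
$F{\left(0,23 \right)} - c{\left(17,\frac{15}{-13} \right)} = 23 - \sqrt{-4 + \frac{15}{-13}} = 23 - \sqrt{-4 + 15 \left(- \frac{1}{13}\right)} = 23 - \sqrt{-4 - \frac{15}{13}} = 23 - \sqrt{- \frac{67}{13}} = 23 - \frac{i \sqrt{871}}{13}$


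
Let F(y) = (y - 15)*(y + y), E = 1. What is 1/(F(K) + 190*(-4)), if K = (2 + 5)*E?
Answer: -1/872 ≈ -0.0011468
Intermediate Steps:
K = 7 (K = (2 + 5)*1 = 7*1 = 7)
F(y) = 2*y*(-15 + y) (F(y) = (-15 + y)*(2*y) = 2*y*(-15 + y))
1/(F(K) + 190*(-4)) = 1/(2*7*(-15 + 7) + 190*(-4)) = 1/(2*7*(-8) - 760) = 1/(-112 - 760) = 1/(-872) = -1/872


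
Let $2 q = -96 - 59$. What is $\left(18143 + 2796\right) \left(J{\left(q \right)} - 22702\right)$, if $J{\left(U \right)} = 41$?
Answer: $-474498679$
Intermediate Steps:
$q = - \frac{155}{2}$ ($q = \frac{-96 - 59}{2} = \frac{1}{2} \left(-155\right) = - \frac{155}{2} \approx -77.5$)
$\left(18143 + 2796\right) \left(J{\left(q \right)} - 22702\right) = \left(18143 + 2796\right) \left(41 - 22702\right) = 20939 \left(-22661\right) = -474498679$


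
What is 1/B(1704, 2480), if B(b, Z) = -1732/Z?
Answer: -620/433 ≈ -1.4319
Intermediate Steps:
1/B(1704, 2480) = 1/(-1732/2480) = 1/(-1732*1/2480) = 1/(-433/620) = -620/433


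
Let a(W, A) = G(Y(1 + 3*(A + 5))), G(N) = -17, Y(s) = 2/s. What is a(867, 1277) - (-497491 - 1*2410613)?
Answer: 2908087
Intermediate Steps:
a(W, A) = -17
a(867, 1277) - (-497491 - 1*2410613) = -17 - (-497491 - 1*2410613) = -17 - (-497491 - 2410613) = -17 - 1*(-2908104) = -17 + 2908104 = 2908087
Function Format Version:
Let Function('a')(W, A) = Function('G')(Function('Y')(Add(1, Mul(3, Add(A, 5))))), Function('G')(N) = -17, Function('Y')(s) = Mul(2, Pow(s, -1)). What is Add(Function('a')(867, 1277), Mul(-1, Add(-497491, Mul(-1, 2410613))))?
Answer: 2908087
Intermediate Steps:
Function('a')(W, A) = -17
Add(Function('a')(867, 1277), Mul(-1, Add(-497491, Mul(-1, 2410613)))) = Add(-17, Mul(-1, Add(-497491, Mul(-1, 2410613)))) = Add(-17, Mul(-1, Add(-497491, -2410613))) = Add(-17, Mul(-1, -2908104)) = Add(-17, 2908104) = 2908087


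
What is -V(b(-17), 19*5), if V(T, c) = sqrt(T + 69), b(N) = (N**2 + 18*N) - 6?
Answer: -sqrt(46) ≈ -6.7823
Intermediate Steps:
b(N) = -6 + N**2 + 18*N
V(T, c) = sqrt(69 + T)
-V(b(-17), 19*5) = -sqrt(69 + (-6 + (-17)**2 + 18*(-17))) = -sqrt(69 + (-6 + 289 - 306)) = -sqrt(69 - 23) = -sqrt(46)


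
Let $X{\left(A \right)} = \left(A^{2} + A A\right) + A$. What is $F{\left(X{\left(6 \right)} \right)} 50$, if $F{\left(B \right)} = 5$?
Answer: $250$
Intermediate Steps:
$X{\left(A \right)} = A + 2 A^{2}$ ($X{\left(A \right)} = \left(A^{2} + A^{2}\right) + A = 2 A^{2} + A = A + 2 A^{2}$)
$F{\left(X{\left(6 \right)} \right)} 50 = 5 \cdot 50 = 250$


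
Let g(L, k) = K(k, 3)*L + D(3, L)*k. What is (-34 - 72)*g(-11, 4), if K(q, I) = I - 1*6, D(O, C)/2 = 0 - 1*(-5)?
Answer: -7738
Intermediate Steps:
D(O, C) = 10 (D(O, C) = 2*(0 - 1*(-5)) = 2*(0 + 5) = 2*5 = 10)
K(q, I) = -6 + I (K(q, I) = I - 6 = -6 + I)
g(L, k) = -3*L + 10*k (g(L, k) = (-6 + 3)*L + 10*k = -3*L + 10*k)
(-34 - 72)*g(-11, 4) = (-34 - 72)*(-3*(-11) + 10*4) = -106*(33 + 40) = -106*73 = -7738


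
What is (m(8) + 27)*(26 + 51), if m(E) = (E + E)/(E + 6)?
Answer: 2167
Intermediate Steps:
m(E) = 2*E/(6 + E) (m(E) = (2*E)/(6 + E) = 2*E/(6 + E))
(m(8) + 27)*(26 + 51) = (2*8/(6 + 8) + 27)*(26 + 51) = (2*8/14 + 27)*77 = (2*8*(1/14) + 27)*77 = (8/7 + 27)*77 = (197/7)*77 = 2167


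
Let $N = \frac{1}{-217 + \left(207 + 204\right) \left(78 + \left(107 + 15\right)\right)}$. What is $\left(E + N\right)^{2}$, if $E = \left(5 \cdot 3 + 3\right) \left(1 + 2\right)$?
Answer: $\frac{19599063888889}{6721212289} \approx 2916.0$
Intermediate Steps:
$N = \frac{1}{81983}$ ($N = \frac{1}{-217 + 411 \left(78 + 122\right)} = \frac{1}{-217 + 411 \cdot 200} = \frac{1}{-217 + 82200} = \frac{1}{81983} \approx 1.2198 \cdot 10^{-5}$)
$E = 54$ ($E = \left(15 + 3\right) 3 = 18 \cdot 3 = 54$)
$\left(E + N\right)^{2} = \left(54 + \frac{1}{81983}\right)^{2} = \left(\frac{4427083}{81983}\right)^{2} = \frac{19599063888889}{6721212289}$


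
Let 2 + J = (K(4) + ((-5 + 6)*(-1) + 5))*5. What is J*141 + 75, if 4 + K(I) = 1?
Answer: 498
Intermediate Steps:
K(I) = -3 (K(I) = -4 + 1 = -3)
J = 3 (J = -2 + (-3 + ((-5 + 6)*(-1) + 5))*5 = -2 + (-3 + (1*(-1) + 5))*5 = -2 + (-3 + (-1 + 5))*5 = -2 + (-3 + 4)*5 = -2 + 1*5 = -2 + 5 = 3)
J*141 + 75 = 3*141 + 75 = 423 + 75 = 498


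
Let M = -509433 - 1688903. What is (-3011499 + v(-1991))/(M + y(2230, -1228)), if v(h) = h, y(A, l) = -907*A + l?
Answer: 1506745/2111087 ≈ 0.71373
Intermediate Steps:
y(A, l) = l - 907*A
M = -2198336
(-3011499 + v(-1991))/(M + y(2230, -1228)) = (-3011499 - 1991)/(-2198336 + (-1228 - 907*2230)) = -3013490/(-2198336 + (-1228 - 2022610)) = -3013490/(-2198336 - 2023838) = -3013490/(-4222174) = -3013490*(-1/4222174) = 1506745/2111087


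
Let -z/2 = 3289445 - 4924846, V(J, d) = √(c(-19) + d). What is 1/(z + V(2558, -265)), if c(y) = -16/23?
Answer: 75228446/246057351639803 - 3*I*√15617/246057351639803 ≈ 3.0574e-7 - 1.5236e-12*I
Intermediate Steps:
c(y) = -16/23 (c(y) = -16*1/23 = -16/23)
V(J, d) = √(-16/23 + d)
z = 3270802 (z = -2*(3289445 - 4924846) = -2*(-1635401) = 3270802)
1/(z + V(2558, -265)) = 1/(3270802 + √(-368 + 529*(-265))/23) = 1/(3270802 + √(-368 - 140185)/23) = 1/(3270802 + √(-140553)/23) = 1/(3270802 + (3*I*√15617)/23) = 1/(3270802 + 3*I*√15617/23)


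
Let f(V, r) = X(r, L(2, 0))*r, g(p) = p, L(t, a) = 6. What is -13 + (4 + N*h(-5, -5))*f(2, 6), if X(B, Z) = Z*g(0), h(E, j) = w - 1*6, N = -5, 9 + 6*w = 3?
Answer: -13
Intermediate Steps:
w = -1 (w = -3/2 + (⅙)*3 = -3/2 + ½ = -1)
h(E, j) = -7 (h(E, j) = -1 - 1*6 = -1 - 6 = -7)
X(B, Z) = 0 (X(B, Z) = Z*0 = 0)
f(V, r) = 0 (f(V, r) = 0*r = 0)
-13 + (4 + N*h(-5, -5))*f(2, 6) = -13 + (4 - 5*(-7))*0 = -13 + (4 + 35)*0 = -13 + 39*0 = -13 + 0 = -13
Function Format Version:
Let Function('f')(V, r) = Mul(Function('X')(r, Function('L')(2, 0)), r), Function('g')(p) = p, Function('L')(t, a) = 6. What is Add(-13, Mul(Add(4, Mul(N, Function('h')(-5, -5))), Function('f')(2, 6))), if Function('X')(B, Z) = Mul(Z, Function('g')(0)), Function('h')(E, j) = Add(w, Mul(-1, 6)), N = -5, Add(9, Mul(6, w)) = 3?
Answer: -13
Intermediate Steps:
w = -1 (w = Add(Rational(-3, 2), Mul(Rational(1, 6), 3)) = Add(Rational(-3, 2), Rational(1, 2)) = -1)
Function('h')(E, j) = -7 (Function('h')(E, j) = Add(-1, Mul(-1, 6)) = Add(-1, -6) = -7)
Function('X')(B, Z) = 0 (Function('X')(B, Z) = Mul(Z, 0) = 0)
Function('f')(V, r) = 0 (Function('f')(V, r) = Mul(0, r) = 0)
Add(-13, Mul(Add(4, Mul(N, Function('h')(-5, -5))), Function('f')(2, 6))) = Add(-13, Mul(Add(4, Mul(-5, -7)), 0)) = Add(-13, Mul(Add(4, 35), 0)) = Add(-13, Mul(39, 0)) = Add(-13, 0) = -13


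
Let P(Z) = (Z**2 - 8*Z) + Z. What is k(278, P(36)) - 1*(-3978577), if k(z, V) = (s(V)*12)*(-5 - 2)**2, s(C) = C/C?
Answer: 3979165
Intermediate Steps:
s(C) = 1
P(Z) = Z**2 - 7*Z
k(z, V) = 588 (k(z, V) = (1*12)*(-5 - 2)**2 = 12*(-7)**2 = 12*49 = 588)
k(278, P(36)) - 1*(-3978577) = 588 - 1*(-3978577) = 588 + 3978577 = 3979165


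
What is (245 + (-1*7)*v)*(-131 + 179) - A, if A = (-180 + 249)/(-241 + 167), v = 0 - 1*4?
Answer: 969765/74 ≈ 13105.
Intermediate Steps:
v = -4 (v = 0 - 4 = -4)
A = -69/74 (A = 69/(-74) = 69*(-1/74) = -69/74 ≈ -0.93243)
(245 + (-1*7)*v)*(-131 + 179) - A = (245 - 1*7*(-4))*(-131 + 179) - 1*(-69/74) = (245 - 7*(-4))*48 + 69/74 = (245 + 28)*48 + 69/74 = 273*48 + 69/74 = 13104 + 69/74 = 969765/74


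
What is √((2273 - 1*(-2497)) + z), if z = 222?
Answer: 8*√78 ≈ 70.654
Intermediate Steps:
√((2273 - 1*(-2497)) + z) = √((2273 - 1*(-2497)) + 222) = √((2273 + 2497) + 222) = √(4770 + 222) = √4992 = 8*√78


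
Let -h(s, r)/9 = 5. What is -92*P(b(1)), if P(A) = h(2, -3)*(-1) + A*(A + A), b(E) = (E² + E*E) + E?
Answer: -5796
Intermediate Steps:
h(s, r) = -45 (h(s, r) = -9*5 = -45)
b(E) = E + 2*E² (b(E) = (E² + E²) + E = 2*E² + E = E + 2*E²)
P(A) = 45 + 2*A² (P(A) = -45*(-1) + A*(A + A) = 45 + A*(2*A) = 45 + 2*A²)
-92*P(b(1)) = -92*(45 + 2*(1*(1 + 2*1))²) = -92*(45 + 2*(1*(1 + 2))²) = -92*(45 + 2*(1*3)²) = -92*(45 + 2*3²) = -92*(45 + 2*9) = -92*(45 + 18) = -92*63 = -5796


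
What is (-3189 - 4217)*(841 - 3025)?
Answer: 16174704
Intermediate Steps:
(-3189 - 4217)*(841 - 3025) = -7406*(-2184) = 16174704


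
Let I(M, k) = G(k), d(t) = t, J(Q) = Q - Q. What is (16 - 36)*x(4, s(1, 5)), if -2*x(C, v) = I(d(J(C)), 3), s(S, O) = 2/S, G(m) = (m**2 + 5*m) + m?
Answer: 270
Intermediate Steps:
G(m) = m**2 + 6*m
J(Q) = 0
I(M, k) = k*(6 + k)
x(C, v) = -27/2 (x(C, v) = -3*(6 + 3)/2 = -3*9/2 = -1/2*27 = -27/2)
(16 - 36)*x(4, s(1, 5)) = (16 - 36)*(-27/2) = -20*(-27/2) = 270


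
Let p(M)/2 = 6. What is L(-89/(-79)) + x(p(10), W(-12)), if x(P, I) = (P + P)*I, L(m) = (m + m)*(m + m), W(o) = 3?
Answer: 481036/6241 ≈ 77.077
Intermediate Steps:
p(M) = 12 (p(M) = 2*6 = 12)
L(m) = 4*m² (L(m) = (2*m)*(2*m) = 4*m²)
x(P, I) = 2*I*P (x(P, I) = (2*P)*I = 2*I*P)
L(-89/(-79)) + x(p(10), W(-12)) = 4*(-89/(-79))² + 2*3*12 = 4*(-89*(-1/79))² + 72 = 4*(89/79)² + 72 = 4*(7921/6241) + 72 = 31684/6241 + 72 = 481036/6241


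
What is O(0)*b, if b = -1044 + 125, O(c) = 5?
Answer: -4595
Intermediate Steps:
b = -919
O(0)*b = 5*(-919) = -4595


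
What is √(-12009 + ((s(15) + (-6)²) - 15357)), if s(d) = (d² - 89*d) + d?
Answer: 5*I*√1137 ≈ 168.6*I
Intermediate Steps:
s(d) = d² - 88*d
√(-12009 + ((s(15) + (-6)²) - 15357)) = √(-12009 + ((15*(-88 + 15) + (-6)²) - 15357)) = √(-12009 + ((15*(-73) + 36) - 15357)) = √(-12009 + ((-1095 + 36) - 15357)) = √(-12009 + (-1059 - 15357)) = √(-12009 - 16416) = √(-28425) = 5*I*√1137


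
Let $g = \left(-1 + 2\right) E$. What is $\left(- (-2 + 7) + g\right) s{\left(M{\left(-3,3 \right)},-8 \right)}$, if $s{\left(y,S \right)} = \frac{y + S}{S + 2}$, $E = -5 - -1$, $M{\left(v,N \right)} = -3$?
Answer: $- \frac{33}{2} \approx -16.5$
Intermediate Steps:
$E = -4$ ($E = -5 + 1 = -4$)
$s{\left(y,S \right)} = \frac{S + y}{2 + S}$
$g = -4$ ($g = \left(-1 + 2\right) \left(-4\right) = 1 \left(-4\right) = -4$)
$\left(- (-2 + 7) + g\right) s{\left(M{\left(-3,3 \right)},-8 \right)} = \left(- (-2 + 7) - 4\right) \frac{-8 - 3}{2 - 8} = \left(\left(-1\right) 5 - 4\right) \frac{1}{-6} \left(-11\right) = \left(-5 - 4\right) \left(\left(- \frac{1}{6}\right) \left(-11\right)\right) = \left(-9\right) \frac{11}{6} = - \frac{33}{2}$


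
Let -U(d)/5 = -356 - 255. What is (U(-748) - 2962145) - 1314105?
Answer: -4273195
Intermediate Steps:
U(d) = 3055 (U(d) = -5*(-356 - 255) = -5*(-611) = 3055)
(U(-748) - 2962145) - 1314105 = (3055 - 2962145) - 1314105 = -2959090 - 1314105 = -4273195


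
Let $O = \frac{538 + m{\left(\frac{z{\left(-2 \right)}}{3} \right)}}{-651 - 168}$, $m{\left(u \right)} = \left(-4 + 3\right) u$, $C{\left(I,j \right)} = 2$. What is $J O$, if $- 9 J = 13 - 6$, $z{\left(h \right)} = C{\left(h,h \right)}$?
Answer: $\frac{124}{243} \approx 0.51029$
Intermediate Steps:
$z{\left(h \right)} = 2$
$m{\left(u \right)} = - u$
$J = - \frac{7}{9}$ ($J = - \frac{13 - 6}{9} = \left(- \frac{1}{9}\right) 7 = - \frac{7}{9} \approx -0.77778$)
$O = - \frac{124}{189}$ ($O = \frac{538 - \frac{2}{3}}{-651 - 168} = \frac{538 - 2 \cdot \frac{1}{3}}{-819} = \left(538 - \frac{2}{3}\right) \left(- \frac{1}{819}\right) = \frac{1612}{3} \left(- \frac{1}{819}\right) = - \frac{124}{189} \approx -0.65609$)
$J O = \left(- \frac{7}{9}\right) \left(- \frac{124}{189}\right) = \frac{124}{243}$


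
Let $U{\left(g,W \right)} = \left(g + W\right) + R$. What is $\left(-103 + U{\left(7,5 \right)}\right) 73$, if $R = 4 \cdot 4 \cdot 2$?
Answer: $-4307$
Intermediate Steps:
$R = 32$ ($R = 16 \cdot 2 = 32$)
$U{\left(g,W \right)} = 32 + W + g$ ($U{\left(g,W \right)} = \left(g + W\right) + 32 = \left(W + g\right) + 32 = 32 + W + g$)
$\left(-103 + U{\left(7,5 \right)}\right) 73 = \left(-103 + \left(32 + 5 + 7\right)\right) 73 = \left(-103 + 44\right) 73 = \left(-59\right) 73 = -4307$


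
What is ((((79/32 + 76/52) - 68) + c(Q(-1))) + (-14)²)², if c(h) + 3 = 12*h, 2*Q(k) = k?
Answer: 2615197321/173056 ≈ 15112.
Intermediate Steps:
Q(k) = k/2
c(h) = -3 + 12*h
((((79/32 + 76/52) - 68) + c(Q(-1))) + (-14)²)² = ((((79/32 + 76/52) - 68) + (-3 + 12*((½)*(-1)))) + (-14)²)² = ((((79*(1/32) + 76*(1/52)) - 68) + (-3 + 12*(-½))) + 196)² = ((((79/32 + 19/13) - 68) + (-3 - 6)) + 196)² = (((1635/416 - 68) - 9) + 196)² = ((-26653/416 - 9) + 196)² = (-30397/416 + 196)² = (51139/416)² = 2615197321/173056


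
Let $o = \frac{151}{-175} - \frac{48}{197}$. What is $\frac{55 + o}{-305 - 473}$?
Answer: $- \frac{928989}{13410775} \approx -0.069272$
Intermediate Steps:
$o = - \frac{38147}{34475}$ ($o = 151 \left(- \frac{1}{175}\right) - \frac{48}{197} = - \frac{151}{175} - \frac{48}{197} = - \frac{38147}{34475} \approx -1.1065$)
$\frac{55 + o}{-305 - 473} = \frac{55 - \frac{38147}{34475}}{-305 - 473} = \frac{1857978}{34475 \left(-778\right)} = \frac{1857978}{34475} \left(- \frac{1}{778}\right) = - \frac{928989}{13410775}$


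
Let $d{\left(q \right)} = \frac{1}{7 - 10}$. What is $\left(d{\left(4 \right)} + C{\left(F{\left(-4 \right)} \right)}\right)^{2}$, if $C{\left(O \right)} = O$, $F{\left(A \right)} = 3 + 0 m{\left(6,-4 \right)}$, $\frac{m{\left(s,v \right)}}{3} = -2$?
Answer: $\frac{64}{9} \approx 7.1111$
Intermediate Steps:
$m{\left(s,v \right)} = -6$ ($m{\left(s,v \right)} = 3 \left(-2\right) = -6$)
$F{\left(A \right)} = 3$ ($F{\left(A \right)} = 3 + 0 \left(-6\right) = 3 + 0 = 3$)
$d{\left(q \right)} = - \frac{1}{3}$ ($d{\left(q \right)} = \frac{1}{-3} = - \frac{1}{3}$)
$\left(d{\left(4 \right)} + C{\left(F{\left(-4 \right)} \right)}\right)^{2} = \left(- \frac{1}{3} + 3\right)^{2} = \left(\frac{8}{3}\right)^{2} = \frac{64}{9}$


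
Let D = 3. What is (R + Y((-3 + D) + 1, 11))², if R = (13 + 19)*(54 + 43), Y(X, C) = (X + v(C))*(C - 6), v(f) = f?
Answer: 10010896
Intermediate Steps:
Y(X, C) = (-6 + C)*(C + X) (Y(X, C) = (X + C)*(C - 6) = (C + X)*(-6 + C) = (-6 + C)*(C + X))
R = 3104 (R = 32*97 = 3104)
(R + Y((-3 + D) + 1, 11))² = (3104 + (11² - 6*11 - 6*((-3 + 3) + 1) + 11*((-3 + 3) + 1)))² = (3104 + (121 - 66 - 6*(0 + 1) + 11*(0 + 1)))² = (3104 + (121 - 66 - 6*1 + 11*1))² = (3104 + (121 - 66 - 6 + 11))² = (3104 + 60)² = 3164² = 10010896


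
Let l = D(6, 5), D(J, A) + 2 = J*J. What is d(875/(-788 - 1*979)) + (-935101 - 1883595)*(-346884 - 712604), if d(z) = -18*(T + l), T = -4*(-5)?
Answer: 2986374586676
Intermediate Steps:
T = 20
D(J, A) = -2 + J² (D(J, A) = -2 + J*J = -2 + J²)
l = 34 (l = -2 + 6² = -2 + 36 = 34)
d(z) = -972 (d(z) = -18*(20 + 34) = -18*54 = -972)
d(875/(-788 - 1*979)) + (-935101 - 1883595)*(-346884 - 712604) = -972 + (-935101 - 1883595)*(-346884 - 712604) = -972 - 2818696*(-1059488) = -972 + 2986374587648 = 2986374586676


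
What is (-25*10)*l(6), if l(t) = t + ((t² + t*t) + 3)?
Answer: -20250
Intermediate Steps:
l(t) = 3 + t + 2*t² (l(t) = t + ((t² + t²) + 3) = t + (2*t² + 3) = t + (3 + 2*t²) = 3 + t + 2*t²)
(-25*10)*l(6) = (-25*10)*(3 + 6 + 2*6²) = -250*(3 + 6 + 2*36) = -250*(3 + 6 + 72) = -250*81 = -20250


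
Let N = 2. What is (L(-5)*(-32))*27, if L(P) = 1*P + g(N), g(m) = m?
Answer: 2592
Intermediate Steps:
L(P) = 2 + P (L(P) = 1*P + 2 = P + 2 = 2 + P)
(L(-5)*(-32))*27 = ((2 - 5)*(-32))*27 = -3*(-32)*27 = 96*27 = 2592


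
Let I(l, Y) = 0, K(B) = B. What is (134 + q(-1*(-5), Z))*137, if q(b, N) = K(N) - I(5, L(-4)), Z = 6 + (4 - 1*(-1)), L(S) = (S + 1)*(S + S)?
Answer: 19865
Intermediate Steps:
L(S) = 2*S*(1 + S) (L(S) = (1 + S)*(2*S) = 2*S*(1 + S))
Z = 11 (Z = 6 + (4 + 1) = 6 + 5 = 11)
q(b, N) = N (q(b, N) = N - 1*0 = N + 0 = N)
(134 + q(-1*(-5), Z))*137 = (134 + 11)*137 = 145*137 = 19865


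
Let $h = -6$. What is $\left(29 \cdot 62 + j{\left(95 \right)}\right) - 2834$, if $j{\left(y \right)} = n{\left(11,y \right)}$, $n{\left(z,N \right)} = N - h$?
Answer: $-935$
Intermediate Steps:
$n{\left(z,N \right)} = 6 + N$ ($n{\left(z,N \right)} = N - -6 = N + 6 = 6 + N$)
$j{\left(y \right)} = 6 + y$
$\left(29 \cdot 62 + j{\left(95 \right)}\right) - 2834 = \left(29 \cdot 62 + \left(6 + 95\right)\right) - 2834 = \left(1798 + 101\right) - 2834 = 1899 - 2834 = -935$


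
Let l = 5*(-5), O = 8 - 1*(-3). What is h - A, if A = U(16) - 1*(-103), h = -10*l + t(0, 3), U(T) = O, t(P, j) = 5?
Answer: 141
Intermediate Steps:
O = 11 (O = 8 + 3 = 11)
U(T) = 11
l = -25
h = 255 (h = -10*(-25) + 5 = 250 + 5 = 255)
A = 114 (A = 11 - 1*(-103) = 11 + 103 = 114)
h - A = 255 - 1*114 = 255 - 114 = 141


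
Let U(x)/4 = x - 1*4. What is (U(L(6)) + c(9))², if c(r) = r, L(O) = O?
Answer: 289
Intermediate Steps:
U(x) = -16 + 4*x (U(x) = 4*(x - 1*4) = 4*(x - 4) = 4*(-4 + x) = -16 + 4*x)
(U(L(6)) + c(9))² = ((-16 + 4*6) + 9)² = ((-16 + 24) + 9)² = (8 + 9)² = 17² = 289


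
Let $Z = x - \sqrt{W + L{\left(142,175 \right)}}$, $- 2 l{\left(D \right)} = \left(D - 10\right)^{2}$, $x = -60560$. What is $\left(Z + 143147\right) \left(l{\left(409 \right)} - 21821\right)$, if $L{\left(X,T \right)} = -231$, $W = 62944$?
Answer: $- \frac{16752194841}{2} + \frac{3448331 \sqrt{217}}{2} \approx -8.3507 \cdot 10^{9}$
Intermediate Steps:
$l{\left(D \right)} = - \frac{\left(-10 + D\right)^{2}}{2}$ ($l{\left(D \right)} = - \frac{\left(D - 10\right)^{2}}{2} = - \frac{\left(-10 + D\right)^{2}}{2}$)
$Z = -60560 - 17 \sqrt{217}$ ($Z = -60560 - \sqrt{62944 - 231} = -60560 - \sqrt{62713} = -60560 - 17 \sqrt{217} \approx -60810.0$)
$\left(Z + 143147\right) \left(l{\left(409 \right)} - 21821\right) = \left(\left(-60560 - 17 \sqrt{217}\right) + 143147\right) \left(- \frac{\left(-10 + 409\right)^{2}}{2} - 21821\right) = \left(82587 - 17 \sqrt{217}\right) \left(- \frac{399^{2}}{2} - 21821\right) = \left(82587 - 17 \sqrt{217}\right) \left(\left(- \frac{1}{2}\right) 159201 - 21821\right) = \left(82587 - 17 \sqrt{217}\right) \left(- \frac{159201}{2} - 21821\right) = \left(82587 - 17 \sqrt{217}\right) \left(- \frac{202843}{2}\right) = - \frac{16752194841}{2} + \frac{3448331 \sqrt{217}}{2}$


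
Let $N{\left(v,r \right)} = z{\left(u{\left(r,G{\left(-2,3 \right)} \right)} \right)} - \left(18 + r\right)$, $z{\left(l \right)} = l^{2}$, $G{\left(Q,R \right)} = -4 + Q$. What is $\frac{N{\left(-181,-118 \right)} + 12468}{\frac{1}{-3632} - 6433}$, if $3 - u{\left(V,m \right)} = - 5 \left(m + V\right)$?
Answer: $- \frac{1428309424}{23364657} \approx -61.131$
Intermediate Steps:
$u{\left(V,m \right)} = 3 + 5 V + 5 m$ ($u{\left(V,m \right)} = 3 - - 5 \left(m + V\right) = 3 - - 5 \left(V + m\right) = 3 - \left(- 5 V - 5 m\right) = 3 + \left(5 V + 5 m\right) = 3 + 5 V + 5 m$)
$N{\left(v,r \right)} = -18 + \left(-27 + 5 r\right)^{2} - r$ ($N{\left(v,r \right)} = \left(3 + 5 r + 5 \left(-4 - 2\right)\right)^{2} - \left(18 + r\right) = \left(3 + 5 r + 5 \left(-6\right)\right)^{2} - \left(18 + r\right) = \left(3 + 5 r - 30\right)^{2} - \left(18 + r\right) = \left(-27 + 5 r\right)^{2} - \left(18 + r\right) = -18 + \left(-27 + 5 r\right)^{2} - r$)
$\frac{N{\left(-181,-118 \right)} + 12468}{\frac{1}{-3632} - 6433} = \frac{\left(-18 + \left(-27 + 5 \left(-118\right)\right)^{2} - -118\right) + 12468}{\frac{1}{-3632} - 6433} = \frac{\left(-18 + \left(-27 - 590\right)^{2} + 118\right) + 12468}{- \frac{1}{3632} - 6433} = \frac{\left(-18 + \left(-617\right)^{2} + 118\right) + 12468}{- \frac{23364657}{3632}} = \left(\left(-18 + 380689 + 118\right) + 12468\right) \left(- \frac{3632}{23364657}\right) = \left(380789 + 12468\right) \left(- \frac{3632}{23364657}\right) = 393257 \left(- \frac{3632}{23364657}\right) = - \frac{1428309424}{23364657}$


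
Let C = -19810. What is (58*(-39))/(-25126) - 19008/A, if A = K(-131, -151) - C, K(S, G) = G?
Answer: -72187725/82325339 ≈ -0.87686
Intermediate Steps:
A = 19659 (A = -151 - 1*(-19810) = -151 + 19810 = 19659)
(58*(-39))/(-25126) - 19008/A = (58*(-39))/(-25126) - 19008/19659 = -2262*(-1/25126) - 19008*1/19659 = 1131/12563 - 6336/6553 = -72187725/82325339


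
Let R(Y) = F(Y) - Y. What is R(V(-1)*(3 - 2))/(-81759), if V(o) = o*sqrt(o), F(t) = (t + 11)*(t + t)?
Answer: 2/81759 + 7*I/27253 ≈ 2.4462e-5 + 0.00025685*I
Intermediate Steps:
F(t) = 2*t*(11 + t) (F(t) = (11 + t)*(2*t) = 2*t*(11 + t))
V(o) = o**(3/2)
R(Y) = -Y + 2*Y*(11 + Y) (R(Y) = 2*Y*(11 + Y) - Y = -Y + 2*Y*(11 + Y))
R(V(-1)*(3 - 2))/(-81759) = (((-1)**(3/2)*(3 - 2))*(21 + 2*((-1)**(3/2)*(3 - 2))))/(-81759) = ((-I*1)*(21 + 2*(-I*1)))*(-1/81759) = ((-I)*(21 + 2*(-I)))*(-1/81759) = ((-I)*(21 - 2*I))*(-1/81759) = -I*(21 - 2*I)*(-1/81759) = I*(21 - 2*I)/81759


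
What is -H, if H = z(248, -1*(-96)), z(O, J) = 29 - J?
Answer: 67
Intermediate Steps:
H = -67 (H = 29 - (-1)*(-96) = 29 - 1*96 = 29 - 96 = -67)
-H = -1*(-67) = 67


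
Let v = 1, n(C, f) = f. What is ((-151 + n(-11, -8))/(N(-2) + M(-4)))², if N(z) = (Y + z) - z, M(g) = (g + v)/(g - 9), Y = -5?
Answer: 4272489/3844 ≈ 1111.5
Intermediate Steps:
M(g) = (1 + g)/(-9 + g) (M(g) = (g + 1)/(g - 9) = (1 + g)/(-9 + g))
N(z) = -5 (N(z) = (-5 + z) - z = -5)
((-151 + n(-11, -8))/(N(-2) + M(-4)))² = ((-151 - 8)/(-5 + (1 - 4)/(-9 - 4)))² = (-159/(-5 - 3/(-13)))² = (-159/(-5 - 1/13*(-3)))² = (-159/(-5 + 3/13))² = (-159/(-62/13))² = (-159*(-13/62))² = (2067/62)² = 4272489/3844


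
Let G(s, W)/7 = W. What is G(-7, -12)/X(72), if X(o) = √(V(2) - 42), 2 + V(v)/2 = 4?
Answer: 42*I*√38/19 ≈ 13.627*I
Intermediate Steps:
V(v) = 4 (V(v) = -4 + 2*4 = -4 + 8 = 4)
G(s, W) = 7*W
X(o) = I*√38 (X(o) = √(4 - 42) = √(-38) = I*√38)
G(-7, -12)/X(72) = (7*(-12))/((I*√38)) = -(-42)*I*√38/19 = 42*I*√38/19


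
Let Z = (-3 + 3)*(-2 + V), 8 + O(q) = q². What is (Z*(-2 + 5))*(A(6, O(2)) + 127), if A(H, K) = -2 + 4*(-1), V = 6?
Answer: 0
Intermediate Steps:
O(q) = -8 + q²
A(H, K) = -6 (A(H, K) = -2 - 4 = -6)
Z = 0 (Z = (-3 + 3)*(-2 + 6) = 0*4 = 0)
(Z*(-2 + 5))*(A(6, O(2)) + 127) = (0*(-2 + 5))*(-6 + 127) = (0*3)*121 = 0*121 = 0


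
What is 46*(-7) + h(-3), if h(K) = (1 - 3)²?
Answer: -318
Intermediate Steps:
h(K) = 4 (h(K) = (-2)² = 4)
46*(-7) + h(-3) = 46*(-7) + 4 = -322 + 4 = -318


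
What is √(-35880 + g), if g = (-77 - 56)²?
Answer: I*√18191 ≈ 134.87*I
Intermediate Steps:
g = 17689 (g = (-133)² = 17689)
√(-35880 + g) = √(-35880 + 17689) = √(-18191) = I*√18191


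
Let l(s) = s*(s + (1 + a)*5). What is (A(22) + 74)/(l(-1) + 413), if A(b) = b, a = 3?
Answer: 48/197 ≈ 0.24365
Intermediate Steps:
l(s) = s*(20 + s) (l(s) = s*(s + (1 + 3)*5) = s*(s + 4*5) = s*(s + 20) = s*(20 + s))
(A(22) + 74)/(l(-1) + 413) = (22 + 74)/(-(20 - 1) + 413) = 96/(-1*19 + 413) = 96/(-19 + 413) = 96/394 = 96*(1/394) = 48/197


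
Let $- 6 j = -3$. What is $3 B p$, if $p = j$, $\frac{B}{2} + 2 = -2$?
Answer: $-12$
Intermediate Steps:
$B = -8$ ($B = -4 + 2 \left(-2\right) = -4 - 4 = -8$)
$j = \frac{1}{2}$ ($j = \left(- \frac{1}{6}\right) \left(-3\right) = \frac{1}{2} \approx 0.5$)
$p = \frac{1}{2} \approx 0.5$
$3 B p = 3 \left(-8\right) \frac{1}{2} = \left(-24\right) \frac{1}{2} = -12$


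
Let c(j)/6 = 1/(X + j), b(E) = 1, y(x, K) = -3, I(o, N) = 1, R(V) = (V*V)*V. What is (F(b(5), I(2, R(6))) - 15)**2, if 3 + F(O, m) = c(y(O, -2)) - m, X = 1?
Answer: 484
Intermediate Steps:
R(V) = V**3 (R(V) = V**2*V = V**3)
c(j) = 6/(1 + j)
F(O, m) = -6 - m (F(O, m) = -3 + (6/(1 - 3) - m) = -3 + (6/(-2) - m) = -3 + (6*(-1/2) - m) = -3 + (-3 - m) = -6 - m)
(F(b(5), I(2, R(6))) - 15)**2 = ((-6 - 1*1) - 15)**2 = ((-6 - 1) - 15)**2 = (-7 - 15)**2 = (-22)**2 = 484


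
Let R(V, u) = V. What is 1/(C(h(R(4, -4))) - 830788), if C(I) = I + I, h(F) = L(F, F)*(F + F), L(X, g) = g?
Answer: -1/830724 ≈ -1.2038e-6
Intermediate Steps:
h(F) = 2*F² (h(F) = F*(F + F) = F*(2*F) = 2*F²)
C(I) = 2*I
1/(C(h(R(4, -4))) - 830788) = 1/(2*(2*4²) - 830788) = 1/(2*(2*16) - 830788) = 1/(2*32 - 830788) = 1/(64 - 830788) = 1/(-830724) = -1/830724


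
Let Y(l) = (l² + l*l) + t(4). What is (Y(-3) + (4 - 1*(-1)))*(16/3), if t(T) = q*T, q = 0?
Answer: 368/3 ≈ 122.67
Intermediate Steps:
t(T) = 0 (t(T) = 0*T = 0)
Y(l) = 2*l² (Y(l) = (l² + l*l) + 0 = (l² + l²) + 0 = 2*l² + 0 = 2*l²)
(Y(-3) + (4 - 1*(-1)))*(16/3) = (2*(-3)² + (4 - 1*(-1)))*(16/3) = (2*9 + (4 + 1))*(16*(⅓)) = (18 + 5)*(16/3) = 23*(16/3) = 368/3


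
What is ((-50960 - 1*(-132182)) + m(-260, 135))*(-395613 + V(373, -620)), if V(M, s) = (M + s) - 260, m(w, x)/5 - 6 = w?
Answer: -31670586240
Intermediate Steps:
m(w, x) = 30 + 5*w
V(M, s) = -260 + M + s
((-50960 - 1*(-132182)) + m(-260, 135))*(-395613 + V(373, -620)) = ((-50960 - 1*(-132182)) + (30 + 5*(-260)))*(-395613 + (-260 + 373 - 620)) = ((-50960 + 132182) + (30 - 1300))*(-395613 - 507) = (81222 - 1270)*(-396120) = 79952*(-396120) = -31670586240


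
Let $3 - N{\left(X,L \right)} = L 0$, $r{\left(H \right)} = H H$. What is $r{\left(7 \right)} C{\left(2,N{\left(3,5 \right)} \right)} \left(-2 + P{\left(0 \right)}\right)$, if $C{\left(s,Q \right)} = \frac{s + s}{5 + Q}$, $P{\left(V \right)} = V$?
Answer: $-49$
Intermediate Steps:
$r{\left(H \right)} = H^{2}$
$N{\left(X,L \right)} = 3$ ($N{\left(X,L \right)} = 3 - L 0 = 3 - 0 = 3 + 0 = 3$)
$C{\left(s,Q \right)} = \frac{2 s}{5 + Q}$
$r{\left(7 \right)} C{\left(2,N{\left(3,5 \right)} \right)} \left(-2 + P{\left(0 \right)}\right) = 7^{2} \cdot 2 \cdot 2 \frac{1}{5 + 3} \left(-2 + 0\right) = 49 \cdot 2 \cdot 2 \cdot \frac{1}{8} \left(-2\right) = 49 \cdot \frac{1}{2} \left(-2\right) = \frac{49}{2} \left(-2\right) = -49$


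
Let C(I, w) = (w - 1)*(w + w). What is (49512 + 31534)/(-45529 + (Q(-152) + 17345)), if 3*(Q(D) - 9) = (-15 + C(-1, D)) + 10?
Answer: -121569/19009 ≈ -6.3953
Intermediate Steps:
C(I, w) = 2*w*(-1 + w) (C(I, w) = (-1 + w)*(2*w) = 2*w*(-1 + w))
Q(D) = 22/3 + 2*D*(-1 + D)/3 (Q(D) = 9 + ((-15 + 2*D*(-1 + D)) + 10)/3 = 9 + (-5 + 2*D*(-1 + D))/3 = 9 + (-5/3 + 2*D*(-1 + D)/3) = 22/3 + 2*D*(-1 + D)/3)
(49512 + 31534)/(-45529 + (Q(-152) + 17345)) = (49512 + 31534)/(-45529 + ((22/3 + (2/3)*(-152)*(-1 - 152)) + 17345)) = 81046/(-45529 + ((22/3 + (2/3)*(-152)*(-153)) + 17345)) = 81046/(-45529 + ((22/3 + 15504) + 17345)) = 81046/(-45529 + (46534/3 + 17345)) = 81046/(-45529 + 98569/3) = 81046/(-38018/3) = 81046*(-3/38018) = -121569/19009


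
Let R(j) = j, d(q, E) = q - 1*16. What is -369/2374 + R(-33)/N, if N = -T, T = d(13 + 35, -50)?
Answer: 33267/37984 ≈ 0.87582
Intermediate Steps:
d(q, E) = -16 + q (d(q, E) = q - 16 = -16 + q)
T = 32 (T = -16 + (13 + 35) = -16 + 48 = 32)
N = -32 (N = -1*32 = -32)
-369/2374 + R(-33)/N = -369/2374 - 33/(-32) = -369*1/2374 - 33*(-1/32) = -369/2374 + 33/32 = 33267/37984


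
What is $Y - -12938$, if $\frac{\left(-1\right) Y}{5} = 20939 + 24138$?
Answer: $-212447$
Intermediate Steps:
$Y = -225385$ ($Y = - 5 \left(20939 + 24138\right) = \left(-5\right) 45077 = -225385$)
$Y - -12938 = -225385 - -12938 = -225385 + 12938 = -212447$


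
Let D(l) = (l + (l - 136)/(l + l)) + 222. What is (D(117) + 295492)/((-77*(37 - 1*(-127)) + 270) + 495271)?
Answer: 69224435/113001642 ≈ 0.61260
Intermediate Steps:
D(l) = 222 + l + (-136 + l)/(2*l) (D(l) = (l + (-136 + l)/((2*l))) + 222 = (l + (-136 + l)*(1/(2*l))) + 222 = (l + (-136 + l)/(2*l)) + 222 = 222 + l + (-136 + l)/(2*l))
(D(117) + 295492)/((-77*(37 - 1*(-127)) + 270) + 495271) = ((445/2 + 117 - 68/117) + 295492)/((-77*(37 - 1*(-127)) + 270) + 495271) = ((445/2 + 117 - 68*1/117) + 295492)/((-77*(37 + 127) + 270) + 495271) = ((445/2 + 117 - 68/117) + 295492)/((-77*164 + 270) + 495271) = (79307/234 + 295492)/((-12628 + 270) + 495271) = 69224435/(234*(-12358 + 495271)) = (69224435/234)/482913 = (69224435/234)*(1/482913) = 69224435/113001642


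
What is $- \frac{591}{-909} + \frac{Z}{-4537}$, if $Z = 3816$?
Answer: $- \frac{262459}{1374711} \approx -0.19092$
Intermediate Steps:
$- \frac{591}{-909} + \frac{Z}{-4537} = - \frac{591}{-909} + \frac{3816}{-4537} = \left(-591\right) \left(- \frac{1}{909}\right) + 3816 \left(- \frac{1}{4537}\right) = \frac{197}{303} - \frac{3816}{4537} = - \frac{262459}{1374711}$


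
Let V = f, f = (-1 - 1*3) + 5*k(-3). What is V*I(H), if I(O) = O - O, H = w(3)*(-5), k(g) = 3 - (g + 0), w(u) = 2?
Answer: 0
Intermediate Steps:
k(g) = 3 - g
H = -10 (H = 2*(-5) = -10)
I(O) = 0
f = 26 (f = (-1 - 1*3) + 5*(3 - 1*(-3)) = (-1 - 3) + 5*(3 + 3) = -4 + 5*6 = -4 + 30 = 26)
V = 26
V*I(H) = 26*0 = 0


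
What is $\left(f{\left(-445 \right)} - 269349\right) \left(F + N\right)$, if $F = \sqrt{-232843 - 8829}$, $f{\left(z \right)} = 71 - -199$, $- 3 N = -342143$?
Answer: $-30687832099 - 538158 i \sqrt{60418} \approx -3.0688 \cdot 10^{10} - 1.3228 \cdot 10^{8} i$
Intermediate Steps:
$N = \frac{342143}{3}$ ($N = \left(- \frac{1}{3}\right) \left(-342143\right) = \frac{342143}{3} \approx 1.1405 \cdot 10^{5}$)
$f{\left(z \right)} = 270$ ($f{\left(z \right)} = 71 + 199 = 270$)
$F = 2 i \sqrt{60418}$ ($F = \sqrt{-241672} = 2 i \sqrt{60418} \approx 491.6 i$)
$\left(f{\left(-445 \right)} - 269349\right) \left(F + N\right) = \left(270 - 269349\right) \left(2 i \sqrt{60418} + \frac{342143}{3}\right) = - 269079 \left(\frac{342143}{3} + 2 i \sqrt{60418}\right) = -30687832099 - 538158 i \sqrt{60418}$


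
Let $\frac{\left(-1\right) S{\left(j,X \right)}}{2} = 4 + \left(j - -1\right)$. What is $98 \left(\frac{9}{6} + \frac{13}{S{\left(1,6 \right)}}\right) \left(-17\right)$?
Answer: $- \frac{4165}{6} \approx -694.17$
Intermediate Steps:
$S{\left(j,X \right)} = -10 - 2 j$ ($S{\left(j,X \right)} = - 2 \left(4 + \left(j - -1\right)\right) = - 2 \left(4 + \left(j + 1\right)\right) = - 2 \left(4 + \left(1 + j\right)\right) = - 2 \left(5 + j\right) = -10 - 2 j$)
$98 \left(\frac{9}{6} + \frac{13}{S{\left(1,6 \right)}}\right) \left(-17\right) = 98 \left(\frac{9}{6} + \frac{13}{-10 - 2}\right) \left(-17\right) = 98 \left(9 \cdot \frac{1}{6} + \frac{13}{-10 - 2}\right) \left(-17\right) = 98 \left(\frac{3}{2} + \frac{13}{-12}\right) \left(-17\right) = 98 \left(\frac{3}{2} + 13 \left(- \frac{1}{12}\right)\right) \left(-17\right) = 98 \left(\frac{3}{2} - \frac{13}{12}\right) \left(-17\right) = 98 \cdot \frac{5}{12} \left(-17\right) = \frac{245}{6} \left(-17\right) = - \frac{4165}{6}$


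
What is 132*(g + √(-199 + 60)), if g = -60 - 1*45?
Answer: -13860 + 132*I*√139 ≈ -13860.0 + 1556.3*I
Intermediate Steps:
g = -105 (g = -60 - 45 = -105)
132*(g + √(-199 + 60)) = 132*(-105 + √(-199 + 60)) = 132*(-105 + √(-139)) = 132*(-105 + I*√139) = -13860 + 132*I*√139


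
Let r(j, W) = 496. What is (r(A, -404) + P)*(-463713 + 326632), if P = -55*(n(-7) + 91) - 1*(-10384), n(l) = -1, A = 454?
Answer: -812890330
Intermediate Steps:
P = 5434 (P = -55*(-1 + 91) - 1*(-10384) = -55*90 + 10384 = -4950 + 10384 = 5434)
(r(A, -404) + P)*(-463713 + 326632) = (496 + 5434)*(-463713 + 326632) = 5930*(-137081) = -812890330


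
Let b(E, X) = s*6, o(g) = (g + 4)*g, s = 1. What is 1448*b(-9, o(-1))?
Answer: 8688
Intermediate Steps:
o(g) = g*(4 + g) (o(g) = (4 + g)*g = g*(4 + g))
b(E, X) = 6 (b(E, X) = 1*6 = 6)
1448*b(-9, o(-1)) = 1448*6 = 8688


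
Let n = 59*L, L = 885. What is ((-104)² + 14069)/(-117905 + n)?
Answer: -4977/13138 ≈ -0.37882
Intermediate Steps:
n = 52215 (n = 59*885 = 52215)
((-104)² + 14069)/(-117905 + n) = ((-104)² + 14069)/(-117905 + 52215) = (10816 + 14069)/(-65690) = 24885*(-1/65690) = -4977/13138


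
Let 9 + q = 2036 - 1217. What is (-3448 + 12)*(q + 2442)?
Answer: -11173872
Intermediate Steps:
q = 810 (q = -9 + (2036 - 1217) = -9 + 819 = 810)
(-3448 + 12)*(q + 2442) = (-3448 + 12)*(810 + 2442) = -3436*3252 = -11173872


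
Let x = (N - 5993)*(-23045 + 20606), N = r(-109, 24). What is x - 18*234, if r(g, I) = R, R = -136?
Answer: 14944419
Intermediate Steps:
r(g, I) = -136
N = -136
x = 14948631 (x = (-136 - 5993)*(-23045 + 20606) = -6129*(-2439) = 14948631)
x - 18*234 = 14948631 - 18*234 = 14948631 - 4212 = 14944419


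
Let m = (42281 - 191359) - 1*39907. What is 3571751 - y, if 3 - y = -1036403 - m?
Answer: 2724330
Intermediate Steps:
m = -188985 (m = -149078 - 39907 = -188985)
y = 847421 (y = 3 - (-1036403 - 1*(-188985)) = 3 - (-1036403 + 188985) = 3 - 1*(-847418) = 3 + 847418 = 847421)
3571751 - y = 3571751 - 1*847421 = 3571751 - 847421 = 2724330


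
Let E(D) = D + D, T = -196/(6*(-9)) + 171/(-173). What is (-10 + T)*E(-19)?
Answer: 1306174/4671 ≈ 279.63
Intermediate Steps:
T = 12337/4671 (T = -196/(-54) + 171*(-1/173) = -196*(-1/54) - 171/173 = 98/27 - 171/173 = 12337/4671 ≈ 2.6412)
E(D) = 2*D
(-10 + T)*E(-19) = (-10 + 12337/4671)*(2*(-19)) = -34373/4671*(-38) = 1306174/4671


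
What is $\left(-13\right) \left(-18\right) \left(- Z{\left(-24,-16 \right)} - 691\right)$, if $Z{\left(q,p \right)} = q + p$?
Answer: $-152334$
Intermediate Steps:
$Z{\left(q,p \right)} = p + q$
$\left(-13\right) \left(-18\right) \left(- Z{\left(-24,-16 \right)} - 691\right) = \left(-13\right) \left(-18\right) \left(- (-16 - 24) - 691\right) = 234 \left(\left(-1\right) \left(-40\right) - 691\right) = 234 \left(40 - 691\right) = 234 \left(-651\right) = -152334$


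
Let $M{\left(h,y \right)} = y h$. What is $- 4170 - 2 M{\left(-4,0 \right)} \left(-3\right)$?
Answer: $0$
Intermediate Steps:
$M{\left(h,y \right)} = h y$
$- 4170 - 2 M{\left(-4,0 \right)} \left(-3\right) = - 4170 - 2 \left(\left(-4\right) 0\right) \left(-3\right) = - 4170 \left(-2\right) 0 \left(-3\right) = - 4170 \cdot 0 \left(-3\right) = \left(-4170\right) 0 = 0$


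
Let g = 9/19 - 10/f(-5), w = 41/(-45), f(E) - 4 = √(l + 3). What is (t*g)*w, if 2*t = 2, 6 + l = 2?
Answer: 24887/14535 - 82*I/153 ≈ 1.7122 - 0.53595*I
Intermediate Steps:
l = -4 (l = -6 + 2 = -4)
f(E) = 4 + I (f(E) = 4 + √(-4 + 3) = 4 + √(-1) = 4 + I)
w = -41/45 (w = 41*(-1/45) = -41/45 ≈ -0.91111)
t = 1 (t = (½)*2 = 1)
g = 9/19 - 10*(4 - I)/17 ≈ -1.8793 + 0.58823*I
(t*g)*w = (1*(-607/323 + 10*I/17))*(-41/45) = (-607/323 + 10*I/17)*(-41/45) = 24887/14535 - 82*I/153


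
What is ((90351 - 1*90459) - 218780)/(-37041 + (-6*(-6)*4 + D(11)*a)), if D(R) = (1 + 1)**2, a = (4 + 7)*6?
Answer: 218888/36633 ≈ 5.9752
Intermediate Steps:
a = 66 (a = 11*6 = 66)
D(R) = 4 (D(R) = 2**2 = 4)
((90351 - 1*90459) - 218780)/(-37041 + (-6*(-6)*4 + D(11)*a)) = ((90351 - 1*90459) - 218780)/(-37041 + (-6*(-6)*4 + 4*66)) = ((90351 - 90459) - 218780)/(-37041 + (36*4 + 264)) = (-108 - 218780)/(-37041 + (144 + 264)) = -218888/(-37041 + 408) = -218888/(-36633) = -218888*(-1/36633) = 218888/36633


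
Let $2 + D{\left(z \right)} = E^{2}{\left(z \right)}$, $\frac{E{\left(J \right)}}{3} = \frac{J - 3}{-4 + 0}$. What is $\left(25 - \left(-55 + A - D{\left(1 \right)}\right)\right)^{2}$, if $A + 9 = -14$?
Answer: $\frac{170569}{16} \approx 10661.0$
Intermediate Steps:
$A = -23$ ($A = -9 - 14 = -23$)
$E{\left(J \right)} = \frac{9}{4} - \frac{3 J}{4}$ ($E{\left(J \right)} = 3 \frac{J - 3}{-4 + 0} = 3 \frac{-3 + J}{-4} = 3 \left(-3 + J\right) \left(- \frac{1}{4}\right) = 3 \left(\frac{3}{4} - \frac{J}{4}\right) = \frac{9}{4} - \frac{3 J}{4}$)
$D{\left(z \right)} = -2 + \left(\frac{9}{4} - \frac{3 z}{4}\right)^{2}$
$\left(25 - \left(-55 + A - D{\left(1 \right)}\right)\right)^{2} = \left(25 + \left(\left(\left(-2 + \frac{9 \left(-3 + 1\right)^{2}}{16}\right) - -23\right) + 55\right)\right)^{2} = \left(25 + \left(\left(\left(-2 + \frac{9 \left(-2\right)^{2}}{16}\right) + 23\right) + 55\right)\right)^{2} = \left(25 + \left(\left(\left(-2 + \frac{9}{16} \cdot 4\right) + 23\right) + 55\right)\right)^{2} = \left(25 + \left(\left(\left(-2 + \frac{9}{4}\right) + 23\right) + 55\right)\right)^{2} = \left(25 + \left(\left(\frac{1}{4} + 23\right) + 55\right)\right)^{2} = \left(25 + \left(\frac{93}{4} + 55\right)\right)^{2} = \left(25 + \frac{313}{4}\right)^{2} = \left(\frac{413}{4}\right)^{2} = \frac{170569}{16}$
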